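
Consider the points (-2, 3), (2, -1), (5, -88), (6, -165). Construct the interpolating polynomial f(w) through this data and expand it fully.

f(w) = -w^3 + w^2 + 3w - 3

L_0(w) = (w - 2)(w - 5)(w - 6) / [-224] = -(1/224)w^3 + (13/224)w^2 - (13/56)w + 15/56
L_1(w) = (w + 2)(w - 5)(w - 6) / [48] = (1/48)w^3 - (3/16)w^2 + (1/6)w + 5/4
L_2(w) = (w + 2)(w - 2)(w - 6) / [-21] = -(1/21)w^3 + (2/7)w^2 + (4/21)w - 8/7
L_3(w) = (w + 2)(w - 2)(w - 5) / [32] = (1/32)w^3 - (5/32)w^2 - (1/8)w + 5/8
f(w) = 3·L_0 + (-1)·L_1 + (-88)·L_2 + (-165)·L_3
  3·L_0(w) = -(3/224)w^3 + (39/224)w^2 - (39/56)w + 45/56
  (-1)·L_1(w) = -(1/48)w^3 + (3/16)w^2 - (1/6)w - 5/4
  (-88)·L_2(w) = (88/21)w^3 - (176/7)w^2 - (352/21)w + 704/7
  (-165)·L_3(w) = -(165/32)w^3 + (825/32)w^2 + (165/8)w - 825/8
Adding term by term: -w^3 + w^2 + 3w - 3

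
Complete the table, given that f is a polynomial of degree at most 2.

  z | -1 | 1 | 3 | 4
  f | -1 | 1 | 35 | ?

The 3 known values determine f uniquely (degree ≤ 2).
L_0(4) = (3)·(1)/[(-2)·(-4)] = 3/8
L_1(4) = (5)·(1)/[(2)·(-2)] = -5/4
L_2(4) = (5)·(3)/[(4)·(2)] = 15/8
Sum: (-1)·(3/8) + 1·(-5/4) + 35·(15/8) = 64

64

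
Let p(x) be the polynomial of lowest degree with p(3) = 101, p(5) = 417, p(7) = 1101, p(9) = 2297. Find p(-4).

Evaluate each Lagrange basis at x = -4:
L_0(-4) = (-9)·(-11)·(-13)/[(-2)·(-4)·(-6)] = 429/16
L_1(-4) = (-7)·(-11)·(-13)/[(2)·(-2)·(-4)] = -1001/16
L_2(-4) = (-7)·(-9)·(-13)/[(4)·(2)·(-2)] = 819/16
L_3(-4) = (-7)·(-9)·(-11)/[(6)·(4)·(2)] = -231/16
Sum: 101·(429/16) + 417·(-1001/16) + 1101·(819/16) + 2297·(-231/16) = -186

-186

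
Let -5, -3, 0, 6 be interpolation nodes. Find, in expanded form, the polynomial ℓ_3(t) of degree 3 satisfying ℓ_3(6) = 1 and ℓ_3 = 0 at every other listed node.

ℓ_3(t) = (t + 5)(t + 3)t / [(11)·(9)·(6)]
       = (t^3 + 8t^2 + 15t) / (594)

ℓ_3(t) = (1/594)t^3 + (4/297)t^2 + (5/198)t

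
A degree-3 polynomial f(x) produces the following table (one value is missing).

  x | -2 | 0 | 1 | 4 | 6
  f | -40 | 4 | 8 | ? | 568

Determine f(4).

The 4 known values determine f uniquely (degree ≤ 3).
Evaluate each Lagrange basis at x = 4:
L_0(4) = (4)·(3)·(-2)/[(-2)·(-3)·(-8)] = 1/2
L_1(4) = (6)·(3)·(-2)/[(2)·(-1)·(-6)] = -3
L_2(4) = (6)·(4)·(-2)/[(3)·(1)·(-5)] = 16/5
L_3(4) = (6)·(4)·(3)/[(8)·(6)·(5)] = 3/10
Sum: (-40)·(1/2) + 4·(-3) + 8·(16/5) + 568·(3/10) = 164

164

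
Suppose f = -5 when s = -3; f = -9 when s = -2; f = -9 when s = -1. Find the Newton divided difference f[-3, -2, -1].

f[-3,-2] = (-9 - (-5)) / (-2 - (-3)) = -4
f[-2,-1] = (-9 - (-9)) / (-1 - (-2)) = 0
f[-3,-2,-1] = (0 - (-4)) / (-1 - (-3)) = 2

2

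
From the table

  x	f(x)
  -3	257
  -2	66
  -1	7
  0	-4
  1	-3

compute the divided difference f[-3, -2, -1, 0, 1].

2

f[-3,-2] = (66 - 257) / (-2 - (-3)) = -191
f[-2,-1] = (7 - 66) / (-1 - (-2)) = -59
f[-1,0] = (-4 - 7) / (0 - (-1)) = -11
f[0,1] = (-3 - (-4)) / (1 - 0) = 1
f[-3,-2,-1] = (-59 - (-191)) / (-1 - (-3)) = 66
f[-2,-1,0] = (-11 - (-59)) / (0 - (-2)) = 24
f[-1,0,1] = (1 - (-11)) / (1 - (-1)) = 6
f[-3,-2,-1,0] = (24 - 66) / (0 - (-3)) = -14
f[-2,-1,0,1] = (6 - 24) / (1 - (-2)) = -6
f[-3,-2,-1,0,1] = (-6 - (-14)) / (1 - (-3)) = 2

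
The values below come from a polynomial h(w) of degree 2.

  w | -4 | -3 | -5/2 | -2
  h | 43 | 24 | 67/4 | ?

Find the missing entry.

The 3 known values determine h uniquely (degree ≤ 2).
Evaluate each Lagrange basis at w = -2:
L_0(-2) = (1)·(1/2)/[(-1)·(-3/2)] = 1/3
L_1(-2) = (2)·(1/2)/[(1)·(-1/2)] = -2
L_2(-2) = (2)·(1)/[(3/2)·(1/2)] = 8/3
Sum: 43·(1/3) + 24·(-2) + 67/4·(8/3) = 11

11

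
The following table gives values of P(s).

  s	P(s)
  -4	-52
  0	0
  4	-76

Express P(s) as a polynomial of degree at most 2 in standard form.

P(s) = -4s^2 - 3s

Build the Lagrange basis polynomials:
L_0(s) = s(s - 4) / [32] = (1/32)s^2 - (1/8)s
L_1(s) = (s + 4)(s - 4) / [-16] = -(1/16)s^2 + 1
L_2(s) = (s + 4)s / [32] = (1/32)s^2 + (1/8)s
P(s) = (-52)·L_0 + 0·L_1 + (-76)·L_2
  (-52)·L_0(s) = -(13/8)s^2 + (13/2)s
  0·L_1(s) = 0
  (-76)·L_2(s) = -(19/8)s^2 - (19/2)s
Adding term by term: -4s^2 - 3s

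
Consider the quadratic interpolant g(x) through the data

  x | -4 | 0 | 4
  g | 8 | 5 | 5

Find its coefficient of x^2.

The leading coefficient equals the top divided difference g[-4,0,4].
g[-4,0] = (5 - 8) / (0 - (-4)) = -3/4
g[0,4] = (5 - 5) / (4 - 0) = 0
g[-4,0,4] = (0 - (-3/4)) / (4 - (-4)) = 3/32

3/32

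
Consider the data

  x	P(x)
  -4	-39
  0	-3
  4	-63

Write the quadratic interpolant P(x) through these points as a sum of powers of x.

P(x) = -3x^2 - 3x - 3

Newton's divided differences:
P[-4,0] = (-3 - (-39)) / (0 - (-4)) = 9
P[0,4] = (-63 - (-3)) / (4 - 0) = -15
P[-4,0,4] = (-15 - 9) / (4 - (-4)) = -3
P(x) = -39 + 9·(x + 4) + (-3)·(x + 4)x
Expanding: P(x) = -3x^2 - 3x - 3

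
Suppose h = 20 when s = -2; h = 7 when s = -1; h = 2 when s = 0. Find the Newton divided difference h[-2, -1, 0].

h[-2,-1] = (7 - 20) / (-1 - (-2)) = -13
h[-1,0] = (2 - 7) / (0 - (-1)) = -5
h[-2,-1,0] = (-5 - (-13)) / (0 - (-2)) = 4

4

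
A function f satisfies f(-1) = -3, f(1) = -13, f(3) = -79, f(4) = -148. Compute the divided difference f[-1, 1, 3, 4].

-1

f[-1,1] = (-13 - (-3)) / (1 - (-1)) = -5
f[1,3] = (-79 - (-13)) / (3 - 1) = -33
f[3,4] = (-148 - (-79)) / (4 - 3) = -69
f[-1,1,3] = (-33 - (-5)) / (3 - (-1)) = -7
f[1,3,4] = (-69 - (-33)) / (4 - 1) = -12
f[-1,1,3,4] = (-12 - (-7)) / (4 - (-1)) = -1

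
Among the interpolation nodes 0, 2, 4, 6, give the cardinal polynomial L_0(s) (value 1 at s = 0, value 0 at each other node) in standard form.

L_0(s) = (s - 2)(s - 4)(s - 6) / [(-2)·(-4)·(-6)]
       = (s^3 - 12s^2 + 44s - 48) / (-48)

L_0(s) = -(1/48)s^3 + (1/4)s^2 - (11/12)s + 1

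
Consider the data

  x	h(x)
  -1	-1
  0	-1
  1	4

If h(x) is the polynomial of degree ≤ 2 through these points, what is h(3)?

29

Using Newton's divided-difference form:
h[-1,0] = (-1 - (-1)) / (0 - (-1)) = 0
h[0,1] = (4 - (-1)) / (1 - 0) = 5
h[-1,0,1] = (5 - 0) / (1 - (-1)) = 5/2
h(3) = -1 + 0·(4) + (5/2)·(4)·(3) = 29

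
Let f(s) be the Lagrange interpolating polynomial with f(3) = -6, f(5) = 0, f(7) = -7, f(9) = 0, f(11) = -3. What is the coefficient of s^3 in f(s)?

15/4

Build the Lagrange basis polynomials:
L_0(s) = (s - 5)(s - 7)(s - 9)(s - 11) / [384] = (1/384)s^4 - (1/12)s^3 + (187/192)s^2 - (59/12)s + 1155/128
L_1(s) = (s - 3)(s - 7)(s - 9)(s - 11) / [-96] = -(1/96)s^4 + (5/16)s^3 - (10/3)s^2 + (235/16)s - 693/32
L_2(s) = (s - 3)(s - 5)(s - 9)(s - 11) / [64] = (1/64)s^4 - (7/16)s^3 + (137/32)s^2 - (273/16)s + 1485/64
L_3(s) = (s - 3)(s - 5)(s - 7)(s - 11) / [-96] = -(1/96)s^4 + (13/48)s^3 - (59/24)s^2 + (443/48)s - 385/32
L_4(s) = (s - 3)(s - 5)(s - 7)(s - 9) / [384] = (1/384)s^4 - (1/16)s^3 + (103/192)s^2 - (31/16)s + 315/128
f(s) = (-6)·L_0 + 0·L_1 + (-7)·L_2 + 0·L_3 + (-3)·L_4
Only the coefficient of s^3 is needed; take it from each L_i and combine:
(-6)·(-1/12) + 0·(5/16) + (-7)·(-7/16) + 0·(13/48) + (-3)·(-1/16) = 15/4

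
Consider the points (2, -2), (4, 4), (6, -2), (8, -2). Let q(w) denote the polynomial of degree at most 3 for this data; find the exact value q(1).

Using Newton's divided-difference form:
q[2,4] = (4 - (-2)) / (4 - 2) = 3
q[4,6] = (-2 - 4) / (6 - 4) = -3
q[6,8] = (-2 - (-2)) / (8 - 6) = 0
q[2,4,6] = (-3 - 3) / (6 - 2) = -3/2
q[4,6,8] = (0 - (-3)) / (8 - 4) = 3/4
q[2,4,6,8] = (3/4 - (-3/2)) / (8 - 2) = 3/8
q(1) = -2 + 3·(-1) + (-3/2)·(-1)·(-3) + (3/8)·(-1)·(-3)·(-5) = -121/8

-121/8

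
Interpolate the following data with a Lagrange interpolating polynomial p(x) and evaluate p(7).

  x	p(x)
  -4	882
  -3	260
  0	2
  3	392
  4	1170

10320

Evaluate each Lagrange basis at x = 7:
L_0(7) = (10)·(7)·(4)·(3)/[(-1)·(-4)·(-7)·(-8)] = 15/4
L_1(7) = (11)·(7)·(4)·(3)/[(1)·(-3)·(-6)·(-7)] = -22/3
L_2(7) = (11)·(10)·(4)·(3)/[(4)·(3)·(-3)·(-4)] = 55/6
L_3(7) = (11)·(10)·(7)·(3)/[(7)·(6)·(3)·(-1)] = -55/3
L_4(7) = (11)·(10)·(7)·(4)/[(8)·(7)·(4)·(1)] = 55/4
Sum: 882·(15/4) + 260·(-22/3) + 2·(55/6) + 392·(-55/3) + 1170·(55/4) = 10320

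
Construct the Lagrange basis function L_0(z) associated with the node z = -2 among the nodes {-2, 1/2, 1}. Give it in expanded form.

L_0(z) = (z - 1/2)(z - 1) / [(-5/2)·(-3)]
       = (z^2 - (3/2)z + 1/2) / (15/2)

L_0(z) = (2/15)z^2 - (1/5)z + 1/15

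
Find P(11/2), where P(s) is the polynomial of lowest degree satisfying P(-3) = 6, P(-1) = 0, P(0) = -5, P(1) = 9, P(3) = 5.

-90675/128

Using Newton's divided-difference form:
P[-3,-1] = (0 - 6) / (-1 - (-3)) = -3
P[-1,0] = (-5 - 0) / (0 - (-1)) = -5
P[0,1] = (9 - (-5)) / (1 - 0) = 14
P[1,3] = (5 - 9) / (3 - 1) = -2
P[-3,-1,0] = (-5 - (-3)) / (0 - (-3)) = -2/3
P[-1,0,1] = (14 - (-5)) / (1 - (-1)) = 19/2
P[0,1,3] = (-2 - 14) / (3 - 0) = -16/3
P[-3,-1,0,1] = (19/2 - (-2/3)) / (1 - (-3)) = 61/24
P[-1,0,1,3] = (-16/3 - 19/2) / (3 - (-1)) = -89/24
P[-3,-1,0,1,3] = (-89/24 - 61/24) / (3 - (-3)) = -25/24
P(11/2) = 6 + (-3)·(17/2) + (-2/3)·(17/2)·(13/2) + (61/24)·(17/2)·(13/2)·(11/2) + (-25/24)·(17/2)·(13/2)·(11/2)·(9/2) = -90675/128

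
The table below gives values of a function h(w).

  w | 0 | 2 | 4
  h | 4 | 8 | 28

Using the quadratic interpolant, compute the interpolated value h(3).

L_0(3) = (1)·(-1)/[(-2)·(-4)] = -1/8
L_1(3) = (3)·(-1)/[(2)·(-2)] = 3/4
L_2(3) = (3)·(1)/[(4)·(2)] = 3/8
Sum: 4·(-1/8) + 8·(3/4) + 28·(3/8) = 16

16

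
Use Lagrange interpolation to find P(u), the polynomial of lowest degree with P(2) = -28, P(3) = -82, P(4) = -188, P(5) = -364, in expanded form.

L_0(u) = (u - 3)(u - 4)(u - 5) / [-6] = -(1/6)u^3 + 2u^2 - (47/6)u + 10
L_1(u) = (u - 2)(u - 4)(u - 5) / [2] = (1/2)u^3 - (11/2)u^2 + 19u - 20
L_2(u) = (u - 2)(u - 3)(u - 5) / [-2] = -(1/2)u^3 + 5u^2 - (31/2)u + 15
L_3(u) = (u - 2)(u - 3)(u - 4) / [6] = (1/6)u^3 - (3/2)u^2 + (13/3)u - 4
P(u) = (-28)·L_0 + (-82)·L_1 + (-188)·L_2 + (-364)·L_3
  (-28)·L_0(u) = (14/3)u^3 - 56u^2 + (658/3)u - 280
  (-82)·L_1(u) = -41u^3 + 451u^2 - 1558u + 1640
  (-188)·L_2(u) = 94u^3 - 940u^2 + 2914u - 2820
  (-364)·L_3(u) = -(182/3)u^3 + 546u^2 - (4732/3)u + 1456
Adding term by term: -3u^3 + u^2 - 2u - 4

P(u) = -3u^3 + u^2 - 2u - 4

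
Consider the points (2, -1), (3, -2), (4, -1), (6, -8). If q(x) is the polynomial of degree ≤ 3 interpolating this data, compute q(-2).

Evaluate each Lagrange basis at x = -2:
L_0(-2) = (-5)·(-6)·(-8)/[(-1)·(-2)·(-4)] = 30
L_1(-2) = (-4)·(-6)·(-8)/[(1)·(-1)·(-3)] = -64
L_2(-2) = (-4)·(-5)·(-8)/[(2)·(1)·(-2)] = 40
L_3(-2) = (-4)·(-5)·(-6)/[(4)·(3)·(2)] = -5
Sum: (-1)·(30) + (-2)·(-64) + (-1)·(40) + (-8)·(-5) = 98

98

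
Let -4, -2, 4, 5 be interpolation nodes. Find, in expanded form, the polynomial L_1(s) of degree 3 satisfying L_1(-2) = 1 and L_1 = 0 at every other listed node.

L_1(s) = (s + 4)(s - 4)(s - 5) / [(2)·(-6)·(-7)]
       = (s^3 - 5s^2 - 16s + 80) / (84)

L_1(s) = (1/84)s^3 - (5/84)s^2 - (4/21)s + 20/21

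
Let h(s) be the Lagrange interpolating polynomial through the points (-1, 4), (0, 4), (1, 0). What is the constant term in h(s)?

Build the Lagrange basis polynomials:
L_0(s) = s(s - 1) / [2] = (1/2)s^2 - (1/2)s
L_1(s) = (s + 1)(s - 1) / [-1] = -s^2 + 1
L_2(s) = (s + 1)s / [2] = (1/2)s^2 + (1/2)s
h(s) = 4·L_0 + 4·L_1 + 0·L_2
Only the constant term is needed; take it from each L_i and combine:
4·(0) + 4·(1) + 0·(0) = 4

4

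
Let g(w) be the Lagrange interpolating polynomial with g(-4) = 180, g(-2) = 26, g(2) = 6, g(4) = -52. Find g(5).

-135

L_0(5) = (7)·(3)·(1)/[(-2)·(-6)·(-8)] = -7/32
L_1(5) = (9)·(3)·(1)/[(2)·(-4)·(-6)] = 9/16
L_2(5) = (9)·(7)·(1)/[(6)·(4)·(-2)] = -21/16
L_3(5) = (9)·(7)·(3)/[(8)·(6)·(2)] = 63/32
Sum: 180·(-7/32) + 26·(9/16) + 6·(-21/16) + (-52)·(63/32) = -135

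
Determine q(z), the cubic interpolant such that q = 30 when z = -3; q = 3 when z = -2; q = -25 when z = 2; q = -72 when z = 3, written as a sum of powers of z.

Build the Lagrange basis polynomials:
L_0(z) = (z + 2)(z - 2)(z - 3) / [-30] = -(1/30)z^3 + (1/10)z^2 + (2/15)z - 2/5
L_1(z) = (z + 3)(z - 2)(z - 3) / [20] = (1/20)z^3 - (1/10)z^2 - (9/20)z + 9/10
L_2(z) = (z + 3)(z + 2)(z - 3) / [-20] = -(1/20)z^3 - (1/10)z^2 + (9/20)z + 9/10
L_3(z) = (z + 3)(z + 2)(z - 2) / [30] = (1/30)z^3 + (1/10)z^2 - (2/15)z - 2/5
q(z) = 30·L_0 + 3·L_1 + (-25)·L_2 + (-72)·L_3
  30·L_0(z) = -z^3 + 3z^2 + 4z - 12
  3·L_1(z) = (3/20)z^3 - (3/10)z^2 - (27/20)z + 27/10
  (-25)·L_2(z) = (5/4)z^3 + (5/2)z^2 - (45/4)z - 45/2
  (-72)·L_3(z) = -(12/5)z^3 - (36/5)z^2 + (48/5)z + 144/5
Adding term by term: -2z^3 - 2z^2 + z - 3

q(z) = -2z^3 - 2z^2 + z - 3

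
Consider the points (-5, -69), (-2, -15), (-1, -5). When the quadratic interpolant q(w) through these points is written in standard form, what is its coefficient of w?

4

Build the Lagrange basis polynomials:
L_0(w) = (w + 2)(w + 1) / [12] = (1/12)w^2 + (1/4)w + 1/6
L_1(w) = (w + 5)(w + 1) / [-3] = -(1/3)w^2 - 2w - 5/3
L_2(w) = (w + 5)(w + 2) / [4] = (1/4)w^2 + (7/4)w + 5/2
q(w) = (-69)·L_0 + (-15)·L_1 + (-5)·L_2
Only the coefficient of w is needed; take it from each L_i and combine:
(-69)·(1/4) + (-15)·(-2) + (-5)·(7/4) = 4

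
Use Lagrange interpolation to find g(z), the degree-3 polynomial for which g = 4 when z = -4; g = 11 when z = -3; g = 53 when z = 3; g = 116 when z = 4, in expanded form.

L_0(z) = (z + 3)(z - 3)(z - 4) / [-56] = -(1/56)z^3 + (1/14)z^2 + (9/56)z - 9/14
L_1(z) = (z + 4)(z - 3)(z - 4) / [42] = (1/42)z^3 - (1/14)z^2 - (8/21)z + 8/7
L_2(z) = (z + 4)(z + 3)(z - 4) / [-42] = -(1/42)z^3 - (1/14)z^2 + (8/21)z + 8/7
L_3(z) = (z + 4)(z + 3)(z - 3) / [56] = (1/56)z^3 + (1/14)z^2 - (9/56)z - 9/14
g(z) = 4·L_0 + 11·L_1 + 53·L_2 + 116·L_3
  4·L_0(z) = -(1/14)z^3 + (2/7)z^2 + (9/14)z - 18/7
  11·L_1(z) = (11/42)z^3 - (11/14)z^2 - (88/21)z + 88/7
  53·L_2(z) = -(53/42)z^3 - (53/14)z^2 + (424/21)z + 424/7
  116·L_3(z) = (29/14)z^3 + (58/7)z^2 - (261/14)z - 522/7
Adding term by term: z^3 + 4z^2 - 2z - 4

g(z) = z^3 + 4z^2 - 2z - 4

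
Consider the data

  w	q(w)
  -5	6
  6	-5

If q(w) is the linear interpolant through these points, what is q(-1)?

2

L_0(-1) = (-7)/[(-11)] = 7/11
L_1(-1) = (4)/[(11)] = 4/11
Sum: 6·(7/11) + (-5)·(4/11) = 2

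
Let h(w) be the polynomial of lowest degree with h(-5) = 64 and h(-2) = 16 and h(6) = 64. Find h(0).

Using Newton's divided-difference form:
h[-5,-2] = (16 - 64) / (-2 - (-5)) = -16
h[-2,6] = (64 - 16) / (6 - (-2)) = 6
h[-5,-2,6] = (6 - (-16)) / (6 - (-5)) = 2
h(0) = 64 + (-16)·(5) + 2·(5)·(2) = 4

4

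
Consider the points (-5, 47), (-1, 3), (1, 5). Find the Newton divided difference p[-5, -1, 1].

2

p[-5,-1] = (3 - 47) / (-1 - (-5)) = -11
p[-1,1] = (5 - 3) / (1 - (-1)) = 1
p[-5,-1,1] = (1 - (-11)) / (1 - (-5)) = 2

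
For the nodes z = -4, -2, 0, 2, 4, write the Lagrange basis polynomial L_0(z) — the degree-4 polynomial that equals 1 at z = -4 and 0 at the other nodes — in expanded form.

L_0(z) = (z + 2)z(z - 2)(z - 4) / [(-2)·(-4)·(-6)·(-8)]
       = (z^4 - 4z^3 - 4z^2 + 16z) / (384)

L_0(z) = (1/384)z^4 - (1/96)z^3 - (1/96)z^2 + (1/24)z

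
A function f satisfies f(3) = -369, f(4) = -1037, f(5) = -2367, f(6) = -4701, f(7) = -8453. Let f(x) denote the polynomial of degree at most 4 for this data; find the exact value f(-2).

Evaluate each Lagrange basis at x = -2:
L_0(-2) = (-6)·(-7)·(-8)·(-9)/[(-1)·(-2)·(-3)·(-4)] = 126
L_1(-2) = (-5)·(-7)·(-8)·(-9)/[(1)·(-1)·(-2)·(-3)] = -420
L_2(-2) = (-5)·(-6)·(-8)·(-9)/[(2)·(1)·(-1)·(-2)] = 540
L_3(-2) = (-5)·(-6)·(-7)·(-9)/[(3)·(2)·(1)·(-1)] = -315
L_4(-2) = (-5)·(-6)·(-7)·(-8)/[(4)·(3)·(2)·(1)] = 70
Sum: (-369)·(126) + (-1037)·(-420) + (-2367)·(540) + (-4701)·(-315) + (-8453)·(70) = -29

-29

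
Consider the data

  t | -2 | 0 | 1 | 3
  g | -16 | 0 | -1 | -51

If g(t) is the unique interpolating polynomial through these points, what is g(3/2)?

Evaluate each Lagrange basis at t = 3/2:
L_0(3/2) = (3/2)·(1/2)·(-3/2)/[(-2)·(-3)·(-5)] = 3/80
L_1(3/2) = (7/2)·(1/2)·(-3/2)/[(2)·(-1)·(-3)] = -7/16
L_2(3/2) = (7/2)·(3/2)·(-3/2)/[(3)·(1)·(-2)] = 21/16
L_3(3/2) = (7/2)·(3/2)·(1/2)/[(5)·(3)·(2)] = 7/80
Sum: (-16)·(3/80) + 0 + (-1)·(21/16) + (-51)·(7/80) = -51/8

-51/8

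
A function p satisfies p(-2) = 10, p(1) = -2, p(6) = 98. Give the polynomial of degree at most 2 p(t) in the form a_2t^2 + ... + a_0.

p(t) = 3t^2 - t - 4

Build the Lagrange basis polynomials:
L_0(t) = (t - 1)(t - 6) / [24] = (1/24)t^2 - (7/24)t + 1/4
L_1(t) = (t + 2)(t - 6) / [-15] = -(1/15)t^2 + (4/15)t + 4/5
L_2(t) = (t + 2)(t - 1) / [40] = (1/40)t^2 + (1/40)t - 1/20
p(t) = 10·L_0 + (-2)·L_1 + 98·L_2
  10·L_0(t) = (5/12)t^2 - (35/12)t + 5/2
  (-2)·L_1(t) = (2/15)t^2 - (8/15)t - 8/5
  98·L_2(t) = (49/20)t^2 + (49/20)t - 49/10
Adding term by term: 3t^2 - t - 4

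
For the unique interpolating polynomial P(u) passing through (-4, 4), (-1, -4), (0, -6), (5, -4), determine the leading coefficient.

The leading coefficient equals the top divided difference P[-4,-1,0,5].
P[-4,-1] = (-4 - 4) / (-1 - (-4)) = -8/3
P[-1,0] = (-6 - (-4)) / (0 - (-1)) = -2
P[0,5] = (-4 - (-6)) / (5 - 0) = 2/5
P[-4,-1,0] = (-2 - (-8/3)) / (0 - (-4)) = 1/6
P[-1,0,5] = (2/5 - (-2)) / (5 - (-1)) = 2/5
P[-4,-1,0,5] = (2/5 - 1/6) / (5 - (-4)) = 7/270

7/270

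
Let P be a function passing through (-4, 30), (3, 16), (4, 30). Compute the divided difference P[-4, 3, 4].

P[-4,3] = (16 - 30) / (3 - (-4)) = -2
P[3,4] = (30 - 16) / (4 - 3) = 14
P[-4,3,4] = (14 - (-2)) / (4 - (-4)) = 2

2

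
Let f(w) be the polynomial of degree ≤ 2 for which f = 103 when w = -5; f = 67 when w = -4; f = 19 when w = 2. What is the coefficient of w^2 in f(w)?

The leading coefficient equals the top divided difference f[-5,-4,2].
f[-5,-4] = (67 - 103) / (-4 - (-5)) = -36
f[-4,2] = (19 - 67) / (2 - (-4)) = -8
f[-5,-4,2] = (-8 - (-36)) / (2 - (-5)) = 4

4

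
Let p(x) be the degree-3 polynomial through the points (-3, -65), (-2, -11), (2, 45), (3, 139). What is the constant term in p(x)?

Build the Lagrange basis polynomials:
L_0(x) = (x + 2)(x - 2)(x - 3) / [-30] = -(1/30)x^3 + (1/10)x^2 + (2/15)x - 2/5
L_1(x) = (x + 3)(x - 2)(x - 3) / [20] = (1/20)x^3 - (1/10)x^2 - (9/20)x + 9/10
L_2(x) = (x + 3)(x + 2)(x - 3) / [-20] = -(1/20)x^3 - (1/10)x^2 + (9/20)x + 9/10
L_3(x) = (x + 3)(x + 2)(x - 2) / [30] = (1/30)x^3 + (1/10)x^2 - (2/15)x - 2/5
p(x) = (-65)·L_0 + (-11)·L_1 + 45·L_2 + 139·L_3
Only the constant term is needed; take it from each L_i and combine:
(-65)·(-2/5) + (-11)·(9/10) + 45·(9/10) + 139·(-2/5) = 1

1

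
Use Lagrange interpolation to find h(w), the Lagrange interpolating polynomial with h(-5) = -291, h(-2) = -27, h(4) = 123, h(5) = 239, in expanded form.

h(w) = 2w^3 - w^2 + 3w - 1

Build the Lagrange basis polynomials:
L_0(w) = (w + 2)(w - 4)(w - 5) / [-270] = -(1/270)w^3 + (7/270)w^2 - (1/135)w - 4/27
L_1(w) = (w + 5)(w - 4)(w - 5) / [126] = (1/126)w^3 - (2/63)w^2 - (25/126)w + 50/63
L_2(w) = (w + 5)(w + 2)(w - 5) / [-54] = -(1/54)w^3 - (1/27)w^2 + (25/54)w + 25/27
L_3(w) = (w + 5)(w + 2)(w - 4) / [70] = (1/70)w^3 + (3/70)w^2 - (9/35)w - 4/7
h(w) = (-291)·L_0 + (-27)·L_1 + 123·L_2 + 239·L_3
  (-291)·L_0(w) = (97/90)w^3 - (679/90)w^2 + (97/45)w + 388/9
  (-27)·L_1(w) = -(3/14)w^3 + (6/7)w^2 + (75/14)w - 150/7
  123·L_2(w) = -(41/18)w^3 - (41/9)w^2 + (1025/18)w + 1025/9
  239·L_3(w) = (239/70)w^3 + (717/70)w^2 - (2151/35)w - 956/7
Adding term by term: 2w^3 - w^2 + 3w - 1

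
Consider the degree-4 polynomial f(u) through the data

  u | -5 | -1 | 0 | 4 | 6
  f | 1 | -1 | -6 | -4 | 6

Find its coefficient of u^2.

1789/1980

Build the Lagrange basis polynomials:
L_0(u) = (u + 1)u(u - 4)(u - 6) / [1980] = (1/1980)u^4 - (1/220)u^3 + (7/990)u^2 + (2/165)u
L_1(u) = (u + 5)u(u - 4)(u - 6) / [-140] = -(1/140)u^4 + (1/28)u^3 + (13/70)u^2 - (6/7)u
L_2(u) = (u + 5)(u + 1)(u - 4)(u - 6) / [120] = (1/120)u^4 - (1/30)u^3 - (31/120)u^2 + (47/60)u + 1
L_3(u) = (u + 5)(u + 1)u(u - 6) / [-360] = -(1/360)u^4 + (31/360)u^2 + (1/12)u
L_4(u) = (u + 5)(u + 1)u(u - 4) / [924] = (1/924)u^4 + (1/462)u^3 - (19/924)u^2 - (5/231)u
f(u) = 1·L_0 + (-1)·L_1 + (-6)·L_2 + (-4)·L_3 + 6·L_4
Only the coefficient of u^2 is needed; take it from each L_i and combine:
1·(7/990) + (-1)·(13/70) + (-6)·(-31/120) + (-4)·(31/360) + 6·(-19/924) = 1789/1980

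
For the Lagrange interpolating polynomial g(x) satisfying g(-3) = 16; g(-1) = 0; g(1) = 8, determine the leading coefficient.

3

Build the Lagrange basis polynomials:
L_0(x) = (x + 1)(x - 1) / [8] = (1/8)x^2 - 1/8
L_1(x) = (x + 3)(x - 1) / [-4] = -(1/4)x^2 - (1/2)x + 3/4
L_2(x) = (x + 3)(x + 1) / [8] = (1/8)x^2 + (1/2)x + 3/8
g(x) = 16·L_0 + 0·L_1 + 8·L_2
Only the coefficient of x^2 is needed; take it from each L_i and combine:
16·(1/8) + 0·(-1/4) + 8·(1/8) = 3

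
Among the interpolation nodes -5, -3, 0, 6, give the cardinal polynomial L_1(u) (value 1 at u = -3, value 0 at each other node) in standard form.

L_1(u) = (u + 5)u(u - 6) / [(2)·(-3)·(-9)]
       = (u^3 - u^2 - 30u) / (54)

L_1(u) = (1/54)u^3 - (1/54)u^2 - (5/9)u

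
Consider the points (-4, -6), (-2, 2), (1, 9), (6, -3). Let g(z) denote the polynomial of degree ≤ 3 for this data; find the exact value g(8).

Evaluate each Lagrange basis at z = 8:
L_0(8) = (10)·(7)·(2)/[(-2)·(-5)·(-10)] = -7/5
L_1(8) = (12)·(7)·(2)/[(2)·(-3)·(-8)] = 7/2
L_2(8) = (12)·(10)·(2)/[(5)·(3)·(-5)] = -16/5
L_3(8) = (12)·(10)·(7)/[(10)·(8)·(5)] = 21/10
Sum: (-6)·(-7/5) + 2·(7/2) + 9·(-16/5) + (-3)·(21/10) = -197/10

-197/10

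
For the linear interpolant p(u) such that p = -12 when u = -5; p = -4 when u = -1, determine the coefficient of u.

L_0(u) = (u + 1) / [-4] = -(1/4)u - 1/4
L_1(u) = (u + 5) / [4] = (1/4)u + 5/4
p(u) = (-12)·L_0 + (-4)·L_1
Only the coefficient of u is needed; take it from each L_i and combine:
(-12)·(-1/4) + (-4)·(1/4) = 2

2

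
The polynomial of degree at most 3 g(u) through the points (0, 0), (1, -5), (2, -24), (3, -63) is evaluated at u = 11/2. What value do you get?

-2299/8

Evaluate each Lagrange basis at u = 11/2:
L_0(11/2) = (9/2)·(7/2)·(5/2)/[(-1)·(-2)·(-3)] = -105/16
L_1(11/2) = (11/2)·(7/2)·(5/2)/[(1)·(-1)·(-2)] = 385/16
L_2(11/2) = (11/2)·(9/2)·(5/2)/[(2)·(1)·(-1)] = -495/16
L_3(11/2) = (11/2)·(9/2)·(7/2)/[(3)·(2)·(1)] = 231/16
Sum: 0 + (-5)·(385/16) + (-24)·(-495/16) + (-63)·(231/16) = -2299/8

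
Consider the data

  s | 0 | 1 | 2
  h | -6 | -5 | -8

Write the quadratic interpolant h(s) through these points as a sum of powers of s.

L_0(s) = (s - 1)(s - 2) / [2] = (1/2)s^2 - (3/2)s + 1
L_1(s) = s(s - 2) / [-1] = -s^2 + 2s
L_2(s) = s(s - 1) / [2] = (1/2)s^2 - (1/2)s
h(s) = (-6)·L_0 + (-5)·L_1 + (-8)·L_2
  (-6)·L_0(s) = -3s^2 + 9s - 6
  (-5)·L_1(s) = 5s^2 - 10s
  (-8)·L_2(s) = -4s^2 + 4s
Adding term by term: -2s^2 + 3s - 6

h(s) = -2s^2 + 3s - 6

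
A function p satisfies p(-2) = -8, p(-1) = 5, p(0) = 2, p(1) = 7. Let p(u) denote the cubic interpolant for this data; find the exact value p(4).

310

Evaluate each Lagrange basis at u = 4:
L_0(4) = (5)·(4)·(3)/[(-1)·(-2)·(-3)] = -10
L_1(4) = (6)·(4)·(3)/[(1)·(-1)·(-2)] = 36
L_2(4) = (6)·(5)·(3)/[(2)·(1)·(-1)] = -45
L_3(4) = (6)·(5)·(4)/[(3)·(2)·(1)] = 20
Sum: (-8)·(-10) + 5·(36) + 2·(-45) + 7·(20) = 310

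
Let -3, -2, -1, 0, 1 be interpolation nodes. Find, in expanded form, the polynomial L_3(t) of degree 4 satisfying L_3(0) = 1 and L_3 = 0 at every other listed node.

L_3(t) = -(1/6)t^4 - (5/6)t^3 - (5/6)t^2 + (5/6)t + 1

L_3(t) = (t + 3)(t + 2)(t + 1)(t - 1) / [(3)·(2)·(1)·(-1)]
       = (t^4 + 5t^3 + 5t^2 - 5t - 6) / (-6)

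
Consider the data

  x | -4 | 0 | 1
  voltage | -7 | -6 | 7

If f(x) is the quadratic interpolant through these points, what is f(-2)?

Evaluate each Lagrange basis at x = -2:
L_0(-2) = (-2)·(-3)/[(-4)·(-5)] = 3/10
L_1(-2) = (2)·(-3)/[(4)·(-1)] = 3/2
L_2(-2) = (2)·(-2)/[(5)·(1)] = -4/5
Sum: (-7)·(3/10) + (-6)·(3/2) + 7·(-4/5) = -167/10

-167/10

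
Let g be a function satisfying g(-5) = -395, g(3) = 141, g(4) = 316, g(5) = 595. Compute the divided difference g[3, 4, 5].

52

g[3,4] = (316 - 141) / (4 - 3) = 175
g[4,5] = (595 - 316) / (5 - 4) = 279
g[3,4,5] = (279 - 175) / (5 - 3) = 52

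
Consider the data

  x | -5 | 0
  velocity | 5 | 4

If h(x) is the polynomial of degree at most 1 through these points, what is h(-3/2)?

Evaluate each Lagrange basis at x = -3/2:
L_0(-3/2) = (-3/2)/[(-5)] = 3/10
L_1(-3/2) = (7/2)/[(5)] = 7/10
Sum: 5·(3/10) + 4·(7/10) = 43/10

43/10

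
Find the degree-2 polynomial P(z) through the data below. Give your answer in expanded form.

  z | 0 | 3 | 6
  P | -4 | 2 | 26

P(z) = z^2 - z - 4

L_0(z) = (z - 3)(z - 6) / [18] = (1/18)z^2 - (1/2)z + 1
L_1(z) = z(z - 6) / [-9] = -(1/9)z^2 + (2/3)z
L_2(z) = z(z - 3) / [18] = (1/18)z^2 - (1/6)z
P(z) = (-4)·L_0 + 2·L_1 + 26·L_2
  (-4)·L_0(z) = -(2/9)z^2 + 2z - 4
  2·L_1(z) = -(2/9)z^2 + (4/3)z
  26·L_2(z) = (13/9)z^2 - (13/3)z
Adding term by term: z^2 - z - 4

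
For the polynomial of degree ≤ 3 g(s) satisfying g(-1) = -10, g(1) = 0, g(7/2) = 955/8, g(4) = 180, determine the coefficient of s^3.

3

L_0(s) = (s - 1)(s - 7/2)(s - 4) / [-45] = -(1/45)s^3 + (17/90)s^2 - (43/90)s + 14/45
L_1(s) = (s + 1)(s - 7/2)(s - 4) / [15] = (1/15)s^3 - (13/30)s^2 + (13/30)s + 14/15
L_2(s) = (s + 1)(s - 1)(s - 4) / [-45/8] = -(8/45)s^3 + (32/45)s^2 + (8/45)s - 32/45
L_3(s) = (s + 1)(s - 1)(s - 7/2) / [15/2] = (2/15)s^3 - (7/15)s^2 - (2/15)s + 7/15
g(s) = (-10)·L_0 + 0·L_1 + (955/8)·L_2 + 180·L_3
Only the coefficient of s^3 is needed; take it from each L_i and combine:
(-10)·(-1/45) + 0·(1/15) + (955/8)·(-8/45) + 180·(2/15) = 3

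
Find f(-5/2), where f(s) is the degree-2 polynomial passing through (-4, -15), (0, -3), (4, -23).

Evaluate each Lagrange basis at s = -5/2:
L_0(-5/2) = (-5/2)·(-13/2)/[(-4)·(-8)] = 65/128
L_1(-5/2) = (3/2)·(-13/2)/[(4)·(-4)] = 39/64
L_2(-5/2) = (3/2)·(-5/2)/[(8)·(4)] = -15/128
Sum: (-15)·(65/128) + (-3)·(39/64) + (-23)·(-15/128) = -27/4

-27/4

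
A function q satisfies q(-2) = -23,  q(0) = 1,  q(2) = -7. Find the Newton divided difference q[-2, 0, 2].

-4

q[-2,0] = (1 - (-23)) / (0 - (-2)) = 12
q[0,2] = (-7 - 1) / (2 - 0) = -4
q[-2,0,2] = (-4 - 12) / (2 - (-2)) = -4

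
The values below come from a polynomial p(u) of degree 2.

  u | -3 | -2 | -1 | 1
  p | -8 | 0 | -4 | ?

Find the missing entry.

-48

The 3 known values determine p uniquely (degree ≤ 2).
Evaluate each Lagrange basis at u = 1:
L_0(1) = (3)·(2)/[(-1)·(-2)] = 3
L_1(1) = (4)·(2)/[(1)·(-1)] = -8
L_2(1) = (4)·(3)/[(2)·(1)] = 6
Sum: (-8)·(3) + 0 + (-4)·(6) = -48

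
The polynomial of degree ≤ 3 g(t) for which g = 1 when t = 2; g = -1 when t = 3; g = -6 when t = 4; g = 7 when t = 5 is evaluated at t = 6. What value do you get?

59

L_0(6) = (3)·(2)·(1)/[(-1)·(-2)·(-3)] = -1
L_1(6) = (4)·(2)·(1)/[(1)·(-1)·(-2)] = 4
L_2(6) = (4)·(3)·(1)/[(2)·(1)·(-1)] = -6
L_3(6) = (4)·(3)·(2)/[(3)·(2)·(1)] = 4
Sum: 1·(-1) + (-1)·(4) + (-6)·(-6) + 7·(4) = 59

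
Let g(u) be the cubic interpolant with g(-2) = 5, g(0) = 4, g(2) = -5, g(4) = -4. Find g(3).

-55/8

Using Newton's divided-difference form:
g[-2,0] = (4 - 5) / (0 - (-2)) = -1/2
g[0,2] = (-5 - 4) / (2 - 0) = -9/2
g[2,4] = (-4 - (-5)) / (4 - 2) = 1/2
g[-2,0,2] = (-9/2 - (-1/2)) / (2 - (-2)) = -1
g[0,2,4] = (1/2 - (-9/2)) / (4 - 0) = 5/4
g[-2,0,2,4] = (5/4 - (-1)) / (4 - (-2)) = 3/8
g(3) = 5 + (-1/2)·(5) + (-1)·(5)·(3) + (3/8)·(5)·(3)·(1) = -55/8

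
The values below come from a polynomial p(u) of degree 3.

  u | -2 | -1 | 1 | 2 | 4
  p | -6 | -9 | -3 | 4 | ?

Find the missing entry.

21

The 4 known values determine p uniquely (degree ≤ 3).
Evaluate each Lagrange basis at u = 4:
L_0(4) = (5)·(3)·(2)/[(-1)·(-3)·(-4)] = -5/2
L_1(4) = (6)·(3)·(2)/[(1)·(-2)·(-3)] = 6
L_2(4) = (6)·(5)·(2)/[(3)·(2)·(-1)] = -10
L_3(4) = (6)·(5)·(3)/[(4)·(3)·(1)] = 15/2
Sum: (-6)·(-5/2) + (-9)·(6) + (-3)·(-10) + 4·(15/2) = 21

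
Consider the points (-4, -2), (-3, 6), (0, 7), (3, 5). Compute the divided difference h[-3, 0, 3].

-1/6

h[-3,0] = (7 - 6) / (0 - (-3)) = 1/3
h[0,3] = (5 - 7) / (3 - 0) = -2/3
h[-3,0,3] = (-2/3 - 1/3) / (3 - (-3)) = -1/6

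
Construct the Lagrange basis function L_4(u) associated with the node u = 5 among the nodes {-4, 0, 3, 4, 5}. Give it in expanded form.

L_4(u) = (1/90)u^4 - (1/30)u^3 - (8/45)u^2 + (8/15)u

L_4(u) = (u + 4)u(u - 3)(u - 4) / [(9)·(5)·(2)·(1)]
       = (u^4 - 3u^3 - 16u^2 + 48u) / (90)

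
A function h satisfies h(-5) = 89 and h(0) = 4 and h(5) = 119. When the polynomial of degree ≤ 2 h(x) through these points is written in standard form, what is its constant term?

L_0(x) = x(x - 5) / [50] = (1/50)x^2 - (1/10)x
L_1(x) = (x + 5)(x - 5) / [-25] = -(1/25)x^2 + 1
L_2(x) = (x + 5)x / [50] = (1/50)x^2 + (1/10)x
h(x) = 89·L_0 + 4·L_1 + 119·L_2
Only the constant term is needed; take it from each L_i and combine:
89·(0) + 4·(1) + 119·(0) = 4

4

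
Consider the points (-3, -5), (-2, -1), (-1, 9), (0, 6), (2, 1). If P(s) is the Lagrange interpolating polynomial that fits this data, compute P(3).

77

Evaluate each Lagrange basis at s = 3:
L_0(3) = (5)·(4)·(3)·(1)/[(-1)·(-2)·(-3)·(-5)] = 2
L_1(3) = (6)·(4)·(3)·(1)/[(1)·(-1)·(-2)·(-4)] = -9
L_2(3) = (6)·(5)·(3)·(1)/[(2)·(1)·(-1)·(-3)] = 15
L_3(3) = (6)·(5)·(4)·(1)/[(3)·(2)·(1)·(-2)] = -10
L_4(3) = (6)·(5)·(4)·(3)/[(5)·(4)·(3)·(2)] = 3
Sum: (-5)·(2) + (-1)·(-9) + 9·(15) + 6·(-10) + 1·(3) = 77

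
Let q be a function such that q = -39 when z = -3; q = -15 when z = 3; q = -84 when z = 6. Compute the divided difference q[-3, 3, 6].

-3

q[-3,3] = (-15 - (-39)) / (3 - (-3)) = 4
q[3,6] = (-84 - (-15)) / (6 - 3) = -23
q[-3,3,6] = (-23 - 4) / (6 - (-3)) = -3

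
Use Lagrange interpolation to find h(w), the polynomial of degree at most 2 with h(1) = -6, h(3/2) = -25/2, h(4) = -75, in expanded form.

h(w) = -4w^2 - 3w + 1

Build the Lagrange basis polynomials:
L_0(w) = (w - 3/2)(w - 4) / [3/2] = (2/3)w^2 - (11/3)w + 4
L_1(w) = (w - 1)(w - 4) / [-5/4] = -(4/5)w^2 + 4w - 16/5
L_2(w) = (w - 1)(w - 3/2) / [15/2] = (2/15)w^2 - (1/3)w + 1/5
h(w) = (-6)·L_0 + (-25/2)·L_1 + (-75)·L_2
  (-6)·L_0(w) = -4w^2 + 22w - 24
  (-25/2)·L_1(w) = 10w^2 - 50w + 40
  (-75)·L_2(w) = -10w^2 + 25w - 15
Adding term by term: -4w^2 - 3w + 1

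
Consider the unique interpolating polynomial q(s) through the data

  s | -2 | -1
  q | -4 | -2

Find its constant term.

0

Build the Lagrange basis polynomials:
L_0(s) = (s + 1) / [-1] = -s - 1
L_1(s) = (s + 2) / [1] = s + 2
q(s) = (-4)·L_0 + (-2)·L_1
Only the constant term is needed; take it from each L_i and combine:
(-4)·(-1) + (-2)·(2) = 0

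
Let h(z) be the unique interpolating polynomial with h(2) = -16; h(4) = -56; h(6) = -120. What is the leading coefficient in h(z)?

The leading coefficient equals the top divided difference h[2,4,6].
h[2,4] = (-56 - (-16)) / (4 - 2) = -20
h[4,6] = (-120 - (-56)) / (6 - 4) = -32
h[2,4,6] = (-32 - (-20)) / (6 - 2) = -3

-3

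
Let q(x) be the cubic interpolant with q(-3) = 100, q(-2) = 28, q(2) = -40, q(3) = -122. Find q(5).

-532

L_0(5) = (7)·(3)·(2)/[(-1)·(-5)·(-6)] = -7/5
L_1(5) = (8)·(3)·(2)/[(1)·(-4)·(-5)] = 12/5
L_2(5) = (8)·(7)·(2)/[(5)·(4)·(-1)] = -28/5
L_3(5) = (8)·(7)·(3)/[(6)·(5)·(1)] = 28/5
Sum: 100·(-7/5) + 28·(12/5) + (-40)·(-28/5) + (-122)·(28/5) = -532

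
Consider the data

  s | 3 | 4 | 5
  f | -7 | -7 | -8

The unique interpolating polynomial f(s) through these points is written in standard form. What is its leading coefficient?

-1/2

The leading coefficient equals the top divided difference f[3,4,5].
f[3,4] = (-7 - (-7)) / (4 - 3) = 0
f[4,5] = (-8 - (-7)) / (5 - 4) = -1
f[3,4,5] = (-1 - 0) / (5 - 3) = -1/2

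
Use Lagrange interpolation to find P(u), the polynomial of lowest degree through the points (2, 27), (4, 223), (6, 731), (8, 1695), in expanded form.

Build the Lagrange basis polynomials:
L_0(u) = (u - 4)(u - 6)(u - 8) / [-48] = -(1/48)u^3 + (3/8)u^2 - (13/6)u + 4
L_1(u) = (u - 2)(u - 6)(u - 8) / [16] = (1/16)u^3 - u^2 + (19/4)u - 6
L_2(u) = (u - 2)(u - 4)(u - 8) / [-16] = -(1/16)u^3 + (7/8)u^2 - (7/2)u + 4
L_3(u) = (u - 2)(u - 4)(u - 6) / [48] = (1/48)u^3 - (1/4)u^2 + (11/12)u - 1
P(u) = 27·L_0 + 223·L_1 + 731·L_2 + 1695·L_3
  27·L_0(u) = -(9/16)u^3 + (81/8)u^2 - (117/2)u + 108
  223·L_1(u) = (223/16)u^3 - 223u^2 + (4237/4)u - 1338
  731·L_2(u) = -(731/16)u^3 + (5117/8)u^2 - (5117/2)u + 2924
  1695·L_3(u) = (565/16)u^3 - (1695/4)u^2 + (6215/4)u - 1695
Adding term by term: 3u^3 + 3u^2 - 4u - 1

P(u) = 3u^3 + 3u^2 - 4u - 1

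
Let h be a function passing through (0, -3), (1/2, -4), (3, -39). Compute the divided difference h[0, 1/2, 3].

h[0,1/2] = (-4 - (-3)) / (1/2 - 0) = -2
h[1/2,3] = (-39 - (-4)) / (3 - 1/2) = -14
h[0,1/2,3] = (-14 - (-2)) / (3 - 0) = -4

-4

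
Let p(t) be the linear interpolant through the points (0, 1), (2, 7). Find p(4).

13

Evaluate each Lagrange basis at t = 4:
L_0(4) = (2)/[(-2)] = -1
L_1(4) = (4)/[(2)] = 2
Sum: 1·(-1) + 7·(2) = 13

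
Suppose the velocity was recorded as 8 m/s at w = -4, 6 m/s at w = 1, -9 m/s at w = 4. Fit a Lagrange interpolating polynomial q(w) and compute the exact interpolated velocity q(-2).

Evaluate each Lagrange basis at w = -2:
L_0(-2) = (-3)·(-6)/[(-5)·(-8)] = 9/20
L_1(-2) = (2)·(-6)/[(5)·(-3)] = 4/5
L_2(-2) = (2)·(-3)/[(8)·(3)] = -1/4
Sum: 8·(9/20) + 6·(4/5) + (-9)·(-1/4) = 213/20

213/20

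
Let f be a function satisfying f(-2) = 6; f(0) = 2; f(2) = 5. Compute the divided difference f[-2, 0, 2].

f[-2,0] = (2 - 6) / (0 - (-2)) = -2
f[0,2] = (5 - 2) / (2 - 0) = 3/2
f[-2,0,2] = (3/2 - (-2)) / (2 - (-2)) = 7/8

7/8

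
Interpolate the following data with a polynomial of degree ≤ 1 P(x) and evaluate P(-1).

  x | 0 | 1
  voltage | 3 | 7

Evaluate each Lagrange basis at x = -1:
L_0(-1) = (-2)/[(-1)] = 2
L_1(-1) = (-1)/[(1)] = -1
Sum: 3·(2) + 7·(-1) = -1

-1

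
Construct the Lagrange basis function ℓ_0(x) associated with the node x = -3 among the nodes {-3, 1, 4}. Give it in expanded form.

ℓ_0(x) = (1/28)x^2 - (5/28)x + 1/7

ℓ_0(x) = (x - 1)(x - 4) / [(-4)·(-7)]
       = (x^2 - 5x + 4) / (28)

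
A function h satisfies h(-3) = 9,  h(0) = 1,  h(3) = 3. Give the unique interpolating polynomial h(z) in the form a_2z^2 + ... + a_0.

h(z) = (5/9)z^2 - z + 1

Build the Lagrange basis polynomials:
L_0(z) = z(z - 3) / [18] = (1/18)z^2 - (1/6)z
L_1(z) = (z + 3)(z - 3) / [-9] = -(1/9)z^2 + 1
L_2(z) = (z + 3)z / [18] = (1/18)z^2 + (1/6)z
h(z) = 9·L_0 + 1·L_1 + 3·L_2
  9·L_0(z) = (1/2)z^2 - (3/2)z
  1·L_1(z) = -(1/9)z^2 + 1
  3·L_2(z) = (1/6)z^2 + (1/2)z
Adding term by term: (5/9)z^2 - z + 1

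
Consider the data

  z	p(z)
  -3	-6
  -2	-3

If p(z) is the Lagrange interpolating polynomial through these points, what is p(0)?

Evaluate each Lagrange basis at z = 0:
L_0(0) = (2)/[(-1)] = -2
L_1(0) = (3)/[(1)] = 3
Sum: (-6)·(-2) + (-3)·(3) = 3

3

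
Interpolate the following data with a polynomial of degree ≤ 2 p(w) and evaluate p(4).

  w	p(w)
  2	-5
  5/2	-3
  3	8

L_0(4) = (3/2)·(1)/[(-1/2)·(-1)] = 3
L_1(4) = (2)·(1)/[(1/2)·(-1/2)] = -8
L_2(4) = (2)·(3/2)/[(1)·(1/2)] = 6
Sum: (-5)·(3) + (-3)·(-8) + 8·(6) = 57

57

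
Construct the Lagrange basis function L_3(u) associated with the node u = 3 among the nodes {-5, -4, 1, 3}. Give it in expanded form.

L_3(u) = (1/112)u^3 + (1/14)u^2 + (11/112)u - 5/28

L_3(u) = (u + 5)(u + 4)(u - 1) / [(8)·(7)·(2)]
       = (u^3 + 8u^2 + 11u - 20) / (112)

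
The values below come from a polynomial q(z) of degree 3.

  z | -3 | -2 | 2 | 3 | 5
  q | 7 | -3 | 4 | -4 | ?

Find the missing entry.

The 4 known values determine q uniquely (degree ≤ 3).
L_0(5) = (7)·(3)·(2)/[(-1)·(-5)·(-6)] = -7/5
L_1(5) = (8)·(3)·(2)/[(1)·(-4)·(-5)] = 12/5
L_2(5) = (8)·(7)·(2)/[(5)·(4)·(-1)] = -28/5
L_3(5) = (8)·(7)·(3)/[(6)·(5)·(1)] = 28/5
Sum: 7·(-7/5) + (-3)·(12/5) + 4·(-28/5) + (-4)·(28/5) = -309/5

-309/5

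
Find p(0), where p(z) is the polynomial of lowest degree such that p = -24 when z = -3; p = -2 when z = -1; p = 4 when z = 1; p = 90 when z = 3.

-3

Using Newton's divided-difference form:
p[-3,-1] = (-2 - (-24)) / (-1 - (-3)) = 11
p[-1,1] = (4 - (-2)) / (1 - (-1)) = 3
p[1,3] = (90 - 4) / (3 - 1) = 43
p[-3,-1,1] = (3 - 11) / (1 - (-3)) = -2
p[-1,1,3] = (43 - 3) / (3 - (-1)) = 10
p[-3,-1,1,3] = (10 - (-2)) / (3 - (-3)) = 2
p(0) = -24 + 11·(3) + (-2)·(3)·(1) + 2·(3)·(1)·(-1) = -3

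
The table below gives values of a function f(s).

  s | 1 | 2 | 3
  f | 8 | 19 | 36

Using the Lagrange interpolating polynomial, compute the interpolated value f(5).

88

L_0(5) = (3)·(2)/[(-1)·(-2)] = 3
L_1(5) = (4)·(2)/[(1)·(-1)] = -8
L_2(5) = (4)·(3)/[(2)·(1)] = 6
Sum: 8·(3) + 19·(-8) + 36·(6) = 88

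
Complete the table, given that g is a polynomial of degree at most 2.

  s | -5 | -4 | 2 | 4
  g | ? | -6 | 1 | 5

The 3 known values determine g uniquely (degree ≤ 2).
Evaluate each Lagrange basis at s = -5:
L_0(-5) = (-7)·(-9)/[(-6)·(-8)] = 21/16
L_1(-5) = (-1)·(-9)/[(6)·(-2)] = -3/4
L_2(-5) = (-1)·(-7)/[(8)·(2)] = 7/16
Sum: (-6)·(21/16) + 1·(-3/4) + 5·(7/16) = -103/16

-103/16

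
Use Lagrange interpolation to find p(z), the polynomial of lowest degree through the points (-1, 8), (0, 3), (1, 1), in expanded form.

p(z) = (3/2)z^2 - (7/2)z + 3

Build the Lagrange basis polynomials:
L_0(z) = z(z - 1) / [2] = (1/2)z^2 - (1/2)z
L_1(z) = (z + 1)(z - 1) / [-1] = -z^2 + 1
L_2(z) = (z + 1)z / [2] = (1/2)z^2 + (1/2)z
p(z) = 8·L_0 + 3·L_1 + 1·L_2
  8·L_0(z) = 4z^2 - 4z
  3·L_1(z) = -3z^2 + 3
  1·L_2(z) = (1/2)z^2 + (1/2)z
Adding term by term: (3/2)z^2 - (7/2)z + 3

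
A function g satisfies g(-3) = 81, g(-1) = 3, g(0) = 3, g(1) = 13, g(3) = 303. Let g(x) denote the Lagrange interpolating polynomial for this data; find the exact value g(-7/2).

Evaluate each Lagrange basis at x = -7/2:
L_0(-7/2) = (-5/2)·(-7/2)·(-9/2)·(-13/2)/[(-2)·(-3)·(-4)·(-6)] = 455/256
L_1(-7/2) = (-1/2)·(-7/2)·(-9/2)·(-13/2)/[(2)·(-1)·(-2)·(-4)] = -819/256
L_2(-7/2) = (-1/2)·(-5/2)·(-9/2)·(-13/2)/[(3)·(1)·(-1)·(-3)] = 65/16
L_3(-7/2) = (-1/2)·(-5/2)·(-7/2)·(-13/2)/[(4)·(2)·(1)·(-2)] = -455/256
L_4(-7/2) = (-1/2)·(-5/2)·(-7/2)·(-9/2)/[(6)·(4)·(3)·(2)] = 35/256
Sum: 81·(455/256) + 3·(-819/256) + 3·(65/16) + 13·(-455/256) + 303·(35/256) = 1319/8

1319/8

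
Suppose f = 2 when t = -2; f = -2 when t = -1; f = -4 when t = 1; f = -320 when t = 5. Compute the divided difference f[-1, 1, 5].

f[-1,1] = (-4 - (-2)) / (1 - (-1)) = -1
f[1,5] = (-320 - (-4)) / (5 - 1) = -79
f[-1,1,5] = (-79 - (-1)) / (5 - (-1)) = -13

-13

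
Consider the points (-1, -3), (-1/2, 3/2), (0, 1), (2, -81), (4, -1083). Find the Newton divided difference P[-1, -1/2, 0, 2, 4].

P[-1,-1/2] = (3/2 - (-3)) / (-1/2 - (-1)) = 9
P[-1/2,0] = (1 - 3/2) / (0 - (-1/2)) = -1
P[0,2] = (-81 - 1) / (2 - 0) = -41
P[2,4] = (-1083 - (-81)) / (4 - 2) = -501
P[-1,-1/2,0] = (-1 - 9) / (0 - (-1)) = -10
P[-1/2,0,2] = (-41 - (-1)) / (2 - (-1/2)) = -16
P[0,2,4] = (-501 - (-41)) / (4 - 0) = -115
P[-1,-1/2,0,2] = (-16 - (-10)) / (2 - (-1)) = -2
P[-1/2,0,2,4] = (-115 - (-16)) / (4 - (-1/2)) = -22
P[-1,-1/2,0,2,4] = (-22 - (-2)) / (4 - (-1)) = -4

-4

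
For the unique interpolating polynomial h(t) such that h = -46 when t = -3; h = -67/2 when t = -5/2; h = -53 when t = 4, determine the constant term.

Build the Lagrange basis polynomials:
L_0(t) = (t + 5/2)(t - 4) / [7/2] = (2/7)t^2 - (3/7)t - 20/7
L_1(t) = (t + 3)(t - 4) / [-13/4] = -(4/13)t^2 + (4/13)t + 48/13
L_2(t) = (t + 3)(t + 5/2) / [91/2] = (2/91)t^2 + (11/91)t + 15/91
h(t) = (-46)·L_0 + (-67/2)·L_1 + (-53)·L_2
Only the constant term is needed; take it from each L_i and combine:
(-46)·(-20/7) + (-67/2)·(48/13) + (-53)·(15/91) = -1

-1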